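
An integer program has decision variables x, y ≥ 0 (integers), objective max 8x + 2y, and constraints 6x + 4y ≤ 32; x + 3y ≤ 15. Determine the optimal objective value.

40

The continuous relaxation peaks at (5.33, 0) with value 42.67; rounding to a feasible lattice point costs some objective.
(x,y)=(5,0): 6·5+4·0=30≤32, 1·5+3·0=5≤15, objective 40.
(x,y)=(4,1): 6·4+4·1=28≤32, 1·4+3·1=7≤15, objective 34.
(x,y)=(4,0): 6·4+4·0=24≤32, 1·4+3·0=4≤15, objective 32.
The best lattice point is (5,0), giving 40.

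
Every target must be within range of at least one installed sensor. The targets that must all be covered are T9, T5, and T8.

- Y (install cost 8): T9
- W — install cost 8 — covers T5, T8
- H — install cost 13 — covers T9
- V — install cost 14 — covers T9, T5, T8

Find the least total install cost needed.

The greedy cost-per-new-target heuristic would pick W and Y for 16, but a cheaper cover exists.
V alone covers T9, T5, T8 — every target.
Total install cost: 14.
No cover costs less than 14.

14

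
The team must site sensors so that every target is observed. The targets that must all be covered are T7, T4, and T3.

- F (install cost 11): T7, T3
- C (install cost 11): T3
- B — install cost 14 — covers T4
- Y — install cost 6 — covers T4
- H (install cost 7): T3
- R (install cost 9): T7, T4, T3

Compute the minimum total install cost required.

9

R alone covers T7, T4, T3 — every target.
Total install cost: 9.
No cover costs less than 9.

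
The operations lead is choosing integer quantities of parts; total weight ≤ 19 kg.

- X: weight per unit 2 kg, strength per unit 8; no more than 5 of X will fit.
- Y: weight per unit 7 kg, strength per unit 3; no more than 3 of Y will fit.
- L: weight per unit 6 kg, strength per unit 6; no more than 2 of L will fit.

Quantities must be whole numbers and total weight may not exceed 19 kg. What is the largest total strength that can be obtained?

Take 5×X and 1×L: weight 16 ≤ 19, strength 5·8 + 1·6 = 46.
X has the best ratio (8/2) and is taken to its limit of 5; remaining capacity is filled optimally with the others.

46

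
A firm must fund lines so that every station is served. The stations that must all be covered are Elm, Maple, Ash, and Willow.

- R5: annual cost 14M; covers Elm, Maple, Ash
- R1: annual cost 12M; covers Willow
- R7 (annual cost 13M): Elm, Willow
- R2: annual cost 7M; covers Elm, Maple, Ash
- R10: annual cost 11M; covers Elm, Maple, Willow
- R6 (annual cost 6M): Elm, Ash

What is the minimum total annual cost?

17

This is an integer covering problem.
Choose R10 and R6: together they cover Elm, Maple, Ash, Willow — every station.
Total annual cost: 11 + 6 = 17.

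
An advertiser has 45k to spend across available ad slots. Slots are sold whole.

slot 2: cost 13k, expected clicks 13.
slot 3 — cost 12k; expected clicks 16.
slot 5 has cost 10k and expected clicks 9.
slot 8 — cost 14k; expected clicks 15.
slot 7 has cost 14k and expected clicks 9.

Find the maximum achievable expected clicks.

44

Allowing fractional choices, the relaxed optimum would be about 49.4, but ad slots are indivisible.
slot 2 + slot 3 + slot 8: cost 13 + 12 + 14 = 39 ≤ 45, expected clicks 13 + 16 + 15 = 44.
slot 3 + slot 8 + slot 7: cost 12 + 14 + 14 = 40 ≤ 45, expected clicks 16 + 15 + 9 = 40.
slot 3 + slot 5 + slot 8: cost 12 + 10 + 14 = 36 ≤ 45, expected clicks 16 + 9 + 15 = 40.
Best is slot 2, slot 3, and slot 8 with total expected clicks 44.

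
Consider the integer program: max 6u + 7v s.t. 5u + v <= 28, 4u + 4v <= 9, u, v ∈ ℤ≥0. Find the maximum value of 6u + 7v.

14

(u,v)=(0,2): 5·0+1·2=2≤28, 4·0+4·2=8≤9, objective 14.
(u,v)=(1,1): 5·1+1·1=6≤28, 4·1+4·1=8≤9, objective 13.
Maximum is 14 at (u,v)=(0,2).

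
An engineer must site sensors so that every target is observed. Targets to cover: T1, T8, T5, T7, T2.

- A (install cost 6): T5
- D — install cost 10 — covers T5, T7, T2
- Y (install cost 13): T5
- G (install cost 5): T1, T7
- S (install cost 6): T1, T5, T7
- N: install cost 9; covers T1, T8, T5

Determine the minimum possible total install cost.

Choose D and N: together they cover T1, T8, T5, T7, T2 — every target.
Total install cost: 10 + 9 = 19.

19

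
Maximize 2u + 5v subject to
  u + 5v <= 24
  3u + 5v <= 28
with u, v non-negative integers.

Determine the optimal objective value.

(u,v)=(2,4) is feasible, giving 24.
(u,v)=(1,4) is feasible, giving 22.
(u,v)=(3,3) is feasible, giving 21.
(u,v)=(2,3) is feasible, giving 19.
No feasible integer point exceeds 24.

24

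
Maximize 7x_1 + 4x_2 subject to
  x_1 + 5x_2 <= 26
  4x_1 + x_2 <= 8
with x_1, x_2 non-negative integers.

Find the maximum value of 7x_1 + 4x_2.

Relaxing integrality, the LP optimum is 25.37 at (x_1,x_2) = (0.737, 5.05), which is not an integer point.
(x_1,x_2)=(1,4): 1·1+5·4=21≤26, 4·1+1·4=8≤8, objective 23.
(x_1,x_2)=(0,5): 1·0+5·5=25≤26, 4·0+1·5=5≤8, objective 20.
(x_1,x_2)=(1,3): 1·1+5·3=16≤26, 4·1+1·3=7≤8, objective 19.
The best lattice point is (1,4), giving 23.

23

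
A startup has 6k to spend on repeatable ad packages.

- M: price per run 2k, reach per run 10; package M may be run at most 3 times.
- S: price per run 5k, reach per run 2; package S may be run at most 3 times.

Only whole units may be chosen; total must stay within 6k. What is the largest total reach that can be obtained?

30

This is a bounded integer knapsack.
2×M: price 4 ≤ 6, reach 2·10 = 20.
3×M: price 6 ≤ 6, reach 3·10 = 30.
Best is 30.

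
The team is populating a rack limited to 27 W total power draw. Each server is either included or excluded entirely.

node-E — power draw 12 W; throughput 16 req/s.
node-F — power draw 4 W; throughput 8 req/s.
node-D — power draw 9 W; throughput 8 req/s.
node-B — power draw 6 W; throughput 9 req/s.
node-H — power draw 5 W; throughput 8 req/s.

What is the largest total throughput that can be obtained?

node-E + node-B + node-H: power draw 12 + 6 + 5 = 23 ≤ 27, throughput 16 + 9 + 8 = 33.
node-E + node-F + node-B: power draw 12 + 4 + 6 = 22 ≤ 27, throughput 16 + 8 + 9 = 33.
node-E + node-F + node-B + node-H: power draw 12 + 4 + 6 + 5 = 27 ≤ 27, throughput 16 + 8 + 9 + 8 = 41.
Best is node-E, node-F, node-B, and node-H with total throughput 41.

41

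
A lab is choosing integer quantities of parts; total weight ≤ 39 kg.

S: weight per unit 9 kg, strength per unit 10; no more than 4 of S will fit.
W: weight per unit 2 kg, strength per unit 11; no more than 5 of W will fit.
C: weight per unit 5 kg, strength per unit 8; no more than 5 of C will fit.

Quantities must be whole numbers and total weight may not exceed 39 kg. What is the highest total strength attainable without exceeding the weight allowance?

97

W has the best ratio (11/2); taking only W gives at most 5×11 = 55 (stopped by the supply cap of 5).
Mixing does better — 1×S, 5×W, and 4×C: weight 39 ≤ 39, strength 1·10 + 5·11 + 4·8 = 97.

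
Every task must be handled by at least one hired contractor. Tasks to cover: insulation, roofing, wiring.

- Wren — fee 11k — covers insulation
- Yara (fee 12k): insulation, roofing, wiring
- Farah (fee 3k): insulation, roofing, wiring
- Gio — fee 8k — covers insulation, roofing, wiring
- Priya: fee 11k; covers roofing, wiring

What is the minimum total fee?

3

Farah alone covers insulation, roofing, wiring — every task.
Total fee: 3.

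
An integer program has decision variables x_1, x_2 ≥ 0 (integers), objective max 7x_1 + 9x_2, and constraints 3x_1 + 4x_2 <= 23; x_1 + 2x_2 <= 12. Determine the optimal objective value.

Relaxing integrality, the LP optimum is 53.67 at (x_1,x_2) = (7.67, 0), which is not an integer point.
(x_1,x_2)=(5,2): 3·5+4·2=23≤23, 1·5+2·2=9≤12, objective 53.
(x_1,x_2)=(6,1): 3·6+4·1=22≤23, 1·6+2·1=8≤12, objective 51.
(x_1,x_2)=(7,0): 3·7+4·0=21≤23, 1·7+2·0=7≤12, objective 49.
(x_1,x_2)=(4,2): 3·4+4·2=20≤23, 1·4+2·2=8≤12, objective 46.
No feasible integer point exceeds 53.

53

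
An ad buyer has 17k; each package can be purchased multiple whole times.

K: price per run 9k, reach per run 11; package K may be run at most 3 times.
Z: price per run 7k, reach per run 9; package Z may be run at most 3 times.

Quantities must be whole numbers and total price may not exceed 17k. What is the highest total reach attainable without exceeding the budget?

2×Z: price 14 ≤ 17, reach 2·9 = 18.
1×K and 1×Z: price 16 ≤ 17, reach 1·11 + 1·9 = 20.
Best is 20.

20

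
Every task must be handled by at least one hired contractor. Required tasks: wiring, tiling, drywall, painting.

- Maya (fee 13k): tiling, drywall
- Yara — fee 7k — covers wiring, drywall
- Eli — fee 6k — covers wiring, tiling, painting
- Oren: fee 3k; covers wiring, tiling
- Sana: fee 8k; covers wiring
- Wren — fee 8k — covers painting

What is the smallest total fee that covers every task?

13

The greedy cost-per-new-task heuristic would pick Oren, Eli, and Yara for 16, but a cheaper cover exists.
Choose Yara and Eli: together they cover wiring, tiling, drywall, painting — every task.
Total fee: 7 + 6 = 13.
No cover costs less than 13.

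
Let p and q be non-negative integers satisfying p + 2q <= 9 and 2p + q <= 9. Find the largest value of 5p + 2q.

(p,q)=(4,1) is feasible, giving 22.
(p,q)=(4,0) is feasible, giving 20.
The best lattice point is (4,1), giving 22.

22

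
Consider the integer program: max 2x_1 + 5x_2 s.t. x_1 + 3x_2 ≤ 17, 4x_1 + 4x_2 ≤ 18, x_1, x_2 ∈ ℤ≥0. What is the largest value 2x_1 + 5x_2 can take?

20

(x_1,x_2)=(0,4): 1·0+3·4=12≤17, 4·0+4·4=16≤18, objective 20.
(x_1,x_2)=(1,3): 1·1+3·3=10≤17, 4·1+4·3=16≤18, objective 17.
(x_1,x_2)=(0,3): 1·0+3·3=9≤17, 4·0+4·3=12≤18, objective 15.
The best lattice point is (0,4), giving 20.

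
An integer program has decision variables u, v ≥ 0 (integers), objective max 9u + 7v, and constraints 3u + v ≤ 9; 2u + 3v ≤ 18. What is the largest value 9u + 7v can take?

44

(u,v)=(1,5): 3·1+1·5=8≤9, 2·1+3·5=17≤18, objective 44.
(u,v)=(0,6): 3·0+1·6=6≤9, 2·0+3·6=18≤18, objective 42.
Maximum is 44 at (u,v)=(1,5).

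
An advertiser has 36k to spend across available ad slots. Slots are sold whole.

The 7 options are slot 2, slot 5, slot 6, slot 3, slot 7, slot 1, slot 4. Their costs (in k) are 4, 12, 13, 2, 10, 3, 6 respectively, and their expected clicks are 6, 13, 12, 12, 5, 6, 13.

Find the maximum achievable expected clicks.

56

slot 5 + slot 6 + slot 3 + slot 1 + slot 4: cost 12 + 13 + 2 + 3 + 6 = 36 ≤ 36, expected clicks 13 + 12 + 12 + 6 + 13 = 56.
slot 5 + slot 6 + slot 3 + slot 4: cost 12 + 13 + 2 + 6 = 33 ≤ 36, expected clicks 13 + 12 + 12 + 13 = 50.
slot 2 + slot 5 + slot 3 + slot 1 + slot 4: cost 4 + 12 + 2 + 3 + 6 = 27 ≤ 36, expected clicks 6 + 13 + 12 + 6 + 13 = 50.
Best is slot 5, slot 6, slot 3, slot 1, and slot 4 with total expected clicks 56.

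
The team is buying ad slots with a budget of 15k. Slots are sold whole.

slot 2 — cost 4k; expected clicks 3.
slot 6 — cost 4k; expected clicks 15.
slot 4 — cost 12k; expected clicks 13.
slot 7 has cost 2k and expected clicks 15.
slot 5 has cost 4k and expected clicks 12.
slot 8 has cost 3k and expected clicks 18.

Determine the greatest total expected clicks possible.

60

Allowing fractional choices, the relaxed optimum would be about 62.2, but ad slots are indivisible.
slot 6 + slot 7 + slot 8: cost 4 + 2 + 3 = 9 ≤ 15, expected clicks 15 + 15 + 18 = 48.
slot 6 + slot 7 + slot 5 + slot 8: cost 4 + 2 + 4 + 3 = 13 ≤ 15, expected clicks 15 + 15 + 12 + 18 = 60.
slot 2 + slot 6 + slot 7 + slot 8: cost 4 + 4 + 2 + 3 = 13 ≤ 15, expected clicks 3 + 15 + 15 + 18 = 51.
Best is slot 6, slot 7, slot 5, and slot 8 with total expected clicks 60.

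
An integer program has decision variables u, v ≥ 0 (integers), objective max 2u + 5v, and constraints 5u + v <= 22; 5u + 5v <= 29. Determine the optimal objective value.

The continuous relaxation peaks at (0, 5.8) with value 29.00; rounding to a feasible lattice point costs some objective.
(u,v)=(0,5): 5·0+1·5=5≤22, 5·0+5·5=25≤29, objective 25.
(u,v)=(1,4): 5·1+1·4=9≤22, 5·1+5·4=25≤29, objective 22.
(u,v)=(0,4): 5·0+1·4=4≤22, 5·0+5·4=20≤29, objective 20.
Maximum is 25 at (u,v)=(0,5).

25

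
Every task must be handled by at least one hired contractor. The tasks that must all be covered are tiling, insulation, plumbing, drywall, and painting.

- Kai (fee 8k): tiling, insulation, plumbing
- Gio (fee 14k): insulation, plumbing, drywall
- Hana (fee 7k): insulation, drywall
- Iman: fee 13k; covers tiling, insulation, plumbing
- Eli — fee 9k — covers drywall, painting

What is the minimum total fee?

This is an integer covering problem.
Choose Kai and Eli: together they cover tiling, insulation, plumbing, drywall, painting — every task.
Total fee: 8 + 9 = 17.

17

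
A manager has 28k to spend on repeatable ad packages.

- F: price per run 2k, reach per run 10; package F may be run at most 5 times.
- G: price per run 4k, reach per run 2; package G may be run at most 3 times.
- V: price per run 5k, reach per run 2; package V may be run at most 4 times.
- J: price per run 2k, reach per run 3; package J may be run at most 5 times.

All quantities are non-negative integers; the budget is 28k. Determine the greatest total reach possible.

5×F, 1×V, and 5×J: price 25 ≤ 28, reach 5·10 + 1·2 + 5·3 = 67.
5×F, 2×G, and 5×J: price 28 ≤ 28, reach 5·10 + 2·2 + 5·3 = 69.
Best is 69.

69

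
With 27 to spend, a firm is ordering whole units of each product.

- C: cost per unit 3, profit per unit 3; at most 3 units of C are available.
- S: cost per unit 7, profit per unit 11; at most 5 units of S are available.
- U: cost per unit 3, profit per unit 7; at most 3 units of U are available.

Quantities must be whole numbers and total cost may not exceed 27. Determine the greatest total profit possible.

This is a bounded integer knapsack.
1×C, 2×S, and 3×U: cost 26 ≤ 27, profit 1·3 + 2·11 + 3·7 = 46.
3×S and 2×U: cost 27 ≤ 27, profit 3·11 + 2·7 = 47.
Best is 47.

47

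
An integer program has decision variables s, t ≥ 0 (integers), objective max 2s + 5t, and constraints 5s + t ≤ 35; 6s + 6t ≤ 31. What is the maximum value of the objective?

25

Relaxing integrality, the LP optimum is 25.83 at (s,t) = (0, 5.17), which is not an integer point.
(s,t)=(0,5): 5·0+1·5=5≤35, 6·0+6·5=30≤31, objective 25.
(s,t)=(1,4): 5·1+1·4=9≤35, 6·1+6·4=30≤31, objective 22.
(s,t)=(0,4): 5·0+1·4=4≤35, 6·0+6·4=24≤31, objective 20.
The best lattice point is (0,5), giving 25.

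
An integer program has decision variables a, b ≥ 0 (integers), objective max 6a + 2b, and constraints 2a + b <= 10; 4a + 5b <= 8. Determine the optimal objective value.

12

(a,b)=(2,0) is feasible, giving 12.
(a,b)=(1,0) is feasible, giving 6.
The best lattice point is (2,0), giving 12.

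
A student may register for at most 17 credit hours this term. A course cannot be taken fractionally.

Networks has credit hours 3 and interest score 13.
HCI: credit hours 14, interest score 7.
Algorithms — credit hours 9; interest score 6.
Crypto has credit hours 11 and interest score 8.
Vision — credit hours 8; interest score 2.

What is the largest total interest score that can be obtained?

21

Allowing fractional choices, the relaxed optimum would be about 23.0, but courses are indivisible.
Networks + Algorithms: credit hours 3 + 9 = 12 ≤ 17, interest score 13 + 6 = 19.
Networks + Crypto: credit hours 3 + 11 = 14 ≤ 17, interest score 13 + 8 = 21.
Networks + HCI: credit hours 3 + 14 = 17 ≤ 17, interest score 13 + 7 = 20.
Best is Networks and Crypto with total interest score 21.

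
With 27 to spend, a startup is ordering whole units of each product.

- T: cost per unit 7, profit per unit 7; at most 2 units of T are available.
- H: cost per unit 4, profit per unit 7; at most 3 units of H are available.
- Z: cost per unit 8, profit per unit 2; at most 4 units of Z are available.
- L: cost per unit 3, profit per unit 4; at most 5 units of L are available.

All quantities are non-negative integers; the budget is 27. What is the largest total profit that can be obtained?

41

This is a bounded integer knapsack.
3×H and 5×L: cost 27 ≤ 27, profit 3·7 + 5·4 = 41.
3×H and 4×L: cost 24 ≤ 27, profit 3·7 + 4·4 = 37.
Best is 41.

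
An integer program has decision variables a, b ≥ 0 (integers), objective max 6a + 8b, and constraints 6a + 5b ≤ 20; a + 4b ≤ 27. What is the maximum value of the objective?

(a,b)=(0,4) is feasible, giving 32.
(a,b)=(0,3) is feasible, giving 24.
No feasible integer point exceeds 32.

32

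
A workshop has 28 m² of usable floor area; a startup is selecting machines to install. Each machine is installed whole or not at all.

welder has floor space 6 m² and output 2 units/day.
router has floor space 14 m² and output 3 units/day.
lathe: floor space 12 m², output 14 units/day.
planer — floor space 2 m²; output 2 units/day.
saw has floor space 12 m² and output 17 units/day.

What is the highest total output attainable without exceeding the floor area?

Allowing fractional choices, the relaxed optimum would be about 33.7, but machines are indivisible.
lathe + planer + saw: floor space 12 + 2 + 12 = 26 ≤ 28, output 14 + 2 + 17 = 33.
lathe + saw: floor space 12 + 12 = 24 ≤ 28, output 14 + 17 = 31.
router + planer + saw: floor space 14 + 2 + 12 = 28 ≤ 28, output 3 + 2 + 17 = 22.
Best is lathe, planer, and saw with total output 33.

33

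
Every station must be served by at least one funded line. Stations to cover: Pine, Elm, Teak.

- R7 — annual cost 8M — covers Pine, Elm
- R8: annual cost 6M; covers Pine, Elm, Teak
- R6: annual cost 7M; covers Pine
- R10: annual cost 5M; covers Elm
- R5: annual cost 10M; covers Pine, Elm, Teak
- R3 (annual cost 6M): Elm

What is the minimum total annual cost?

This is an integer covering problem.
R8 alone covers Pine, Elm, Teak — every station.
Total annual cost: 6.

6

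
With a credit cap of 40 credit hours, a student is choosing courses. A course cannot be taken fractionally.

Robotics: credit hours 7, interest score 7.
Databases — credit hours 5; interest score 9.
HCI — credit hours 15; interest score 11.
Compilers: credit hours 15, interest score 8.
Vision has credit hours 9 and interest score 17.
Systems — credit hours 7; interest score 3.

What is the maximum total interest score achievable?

Treat it as a binary knapsack problem.
Allowing fractional choices, the relaxed optimum would be about 46.1, but courses are indivisible.
Databases + HCI + Vision + Systems: credit hours 5 + 15 + 9 + 7 = 36 ≤ 40, interest score 9 + 11 + 17 + 3 = 40.
Robotics + Databases + Compilers + Vision: credit hours 7 + 5 + 15 + 9 = 36 ≤ 40, interest score 7 + 9 + 8 + 17 = 41.
Robotics + Databases + HCI + Vision: credit hours 7 + 5 + 15 + 9 = 36 ≤ 40, interest score 7 + 9 + 11 + 17 = 44.
Best is Robotics, Databases, HCI, and Vision with total interest score 44.

44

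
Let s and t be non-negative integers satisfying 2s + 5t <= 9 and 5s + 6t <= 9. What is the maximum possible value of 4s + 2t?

4

Relaxing integrality, the LP optimum is 7.20 at (s,t) = (1.8, 0), which is not an integer point.
(s,t)=(1,0) is feasible, giving 4.
(s,t)=(0,1) is feasible, giving 2.
(s,t)=(0,0) is feasible, giving 0.
No feasible integer point exceeds 4.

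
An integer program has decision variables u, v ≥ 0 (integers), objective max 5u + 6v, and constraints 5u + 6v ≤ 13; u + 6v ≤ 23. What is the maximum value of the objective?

12

The continuous relaxation peaks at (2.6, 0) with value 13.00; rounding to a feasible lattice point costs some objective.
(u,v)=(0,2): 5·0+6·2=12≤13, 1·0+6·2=12≤23, objective 12.
(u,v)=(1,1): 5·1+6·1=11≤13, 1·1+6·1=7≤23, objective 11.
(u,v)=(2,0): 5·2+6·0=10≤13, 1·2+6·0=2≤23, objective 10.
No feasible integer point exceeds 12.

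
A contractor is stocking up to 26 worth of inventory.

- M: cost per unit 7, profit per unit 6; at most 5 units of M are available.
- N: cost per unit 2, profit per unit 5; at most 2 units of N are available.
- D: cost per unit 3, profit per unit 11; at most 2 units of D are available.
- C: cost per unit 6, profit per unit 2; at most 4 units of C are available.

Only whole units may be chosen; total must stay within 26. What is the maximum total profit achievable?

44

2×M, 2×N, and 2×D: cost 24 ≤ 26, profit 2·6 + 2·5 + 2·11 = 44.
1×M, 2×N, 2×D, and 1×C: cost 23 ≤ 26, profit 1·6 + 2·5 + 2·11 + 1·2 = 40.
Best is 44.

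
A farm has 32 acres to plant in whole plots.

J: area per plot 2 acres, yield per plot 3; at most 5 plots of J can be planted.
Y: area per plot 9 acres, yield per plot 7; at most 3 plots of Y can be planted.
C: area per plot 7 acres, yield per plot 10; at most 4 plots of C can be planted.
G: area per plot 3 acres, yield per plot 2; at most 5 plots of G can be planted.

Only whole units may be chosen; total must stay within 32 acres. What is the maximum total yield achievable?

46

This is a bounded integer knapsack.
J has the best ratio (3/2); taking only J gives at most 5×3 = 15 (stopped by the supply cap of 5).
Mixing does better — 2×J and 4×C: area 32 ≤ 32, yield 2·3 + 4·10 = 46.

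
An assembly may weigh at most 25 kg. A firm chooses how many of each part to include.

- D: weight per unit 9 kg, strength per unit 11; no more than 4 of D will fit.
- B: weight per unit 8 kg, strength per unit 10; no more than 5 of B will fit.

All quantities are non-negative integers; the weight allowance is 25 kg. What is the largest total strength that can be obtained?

B has the best ratio (10/8); taking only B gives at most 3×10 = 30 (stopped by the weight limit).
Mixing does better — 1×D and 2×B: weight 25 ≤ 25, strength 1·11 + 2·10 = 31.

31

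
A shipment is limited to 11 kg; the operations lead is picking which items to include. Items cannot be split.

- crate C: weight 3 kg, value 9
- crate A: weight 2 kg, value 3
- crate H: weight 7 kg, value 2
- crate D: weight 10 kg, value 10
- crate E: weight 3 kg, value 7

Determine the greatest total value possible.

Take crate C, crate A, and crate E: weight 3 + 2 + 3 = 8 ≤ 11, value 9 + 3 + 7 = 19.
No other feasible combination does better.

19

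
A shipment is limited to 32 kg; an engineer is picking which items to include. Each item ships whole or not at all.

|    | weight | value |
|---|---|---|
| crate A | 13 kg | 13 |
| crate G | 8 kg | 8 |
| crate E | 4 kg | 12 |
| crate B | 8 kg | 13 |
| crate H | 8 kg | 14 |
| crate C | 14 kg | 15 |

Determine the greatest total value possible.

47

Treat it as a binary knapsack problem.
crate G + crate E + crate B + crate H: weight 8 + 4 + 8 + 8 = 28 ≤ 32, value 8 + 12 + 13 + 14 = 47.
crate B + crate H + crate C: weight 8 + 8 + 14 = 30 ≤ 32, value 13 + 14 + 15 = 42.
crate E + crate H + crate C: weight 4 + 8 + 14 = 26 ≤ 32, value 12 + 14 + 15 = 41.
Best is crate G, crate E, crate B, and crate H with total value 47.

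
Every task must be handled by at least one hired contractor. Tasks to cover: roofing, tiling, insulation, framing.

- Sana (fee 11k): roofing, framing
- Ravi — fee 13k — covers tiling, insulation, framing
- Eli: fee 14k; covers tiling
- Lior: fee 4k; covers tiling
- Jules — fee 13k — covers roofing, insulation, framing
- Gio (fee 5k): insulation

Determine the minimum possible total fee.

This is an integer covering problem.
Choose Lior and Jules: together they cover roofing, tiling, insulation, framing — every task.
Total fee: 4 + 13 = 17.
No cover costs less than 17.

17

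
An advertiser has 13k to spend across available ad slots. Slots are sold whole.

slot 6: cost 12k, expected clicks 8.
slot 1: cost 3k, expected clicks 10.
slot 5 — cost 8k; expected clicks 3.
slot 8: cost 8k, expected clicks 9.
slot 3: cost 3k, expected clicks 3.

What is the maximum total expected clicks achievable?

slot 1 + slot 3: cost 3 + 3 = 6 ≤ 13, expected clicks 10 + 3 = 13.
slot 1 + slot 5: cost 3 + 8 = 11 ≤ 13, expected clicks 10 + 3 = 13.
slot 1 + slot 8: cost 3 + 8 = 11 ≤ 13, expected clicks 10 + 9 = 19.
Best is slot 1 and slot 8 with total expected clicks 19.

19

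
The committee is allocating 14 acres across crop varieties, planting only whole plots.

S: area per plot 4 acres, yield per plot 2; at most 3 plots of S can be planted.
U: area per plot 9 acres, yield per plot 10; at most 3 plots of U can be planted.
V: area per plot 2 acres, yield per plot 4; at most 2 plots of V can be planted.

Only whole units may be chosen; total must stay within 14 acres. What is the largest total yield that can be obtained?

18

V has the best ratio (4/2); taking only V gives at most 2×4 = 8 (stopped by the supply cap of 2).
Mixing does better — 1×U and 2×V: area 13 ≤ 14, yield 1·10 + 2·4 = 18.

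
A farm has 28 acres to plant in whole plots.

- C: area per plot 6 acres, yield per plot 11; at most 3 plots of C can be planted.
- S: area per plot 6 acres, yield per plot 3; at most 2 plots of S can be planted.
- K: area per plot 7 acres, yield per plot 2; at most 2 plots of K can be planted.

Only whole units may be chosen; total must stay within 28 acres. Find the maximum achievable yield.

36

C has the best ratio (11/6); taking only C gives at most 3×11 = 33 (stopped by the supply cap of 3).
Mixing does better — 3×C and 1×S: area 24 ≤ 28, yield 3·11 + 1·3 = 36.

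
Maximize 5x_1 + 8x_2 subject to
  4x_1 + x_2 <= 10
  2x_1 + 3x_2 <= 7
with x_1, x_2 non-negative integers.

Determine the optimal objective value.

The continuous relaxation peaks at (0, 2.33) with value 18.67; rounding to a feasible lattice point costs some objective.
(x_1,x_2)=(2,1): 4·2+1·1=9≤10, 2·2+3·1=7≤7, objective 18.
(x_1,x_2)=(0,2): 4·0+1·2=2≤10, 2·0+3·2=6≤7, objective 16.
No feasible integer point exceeds 18.

18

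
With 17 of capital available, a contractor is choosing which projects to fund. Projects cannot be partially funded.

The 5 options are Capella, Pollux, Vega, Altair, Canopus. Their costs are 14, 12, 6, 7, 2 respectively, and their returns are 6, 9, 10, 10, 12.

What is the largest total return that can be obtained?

Allowing fractional choices, the relaxed optimum would be about 33.5, but projects are indivisible.
Vega + Canopus: cost 6 + 2 = 8 ≤ 17, return 10 + 12 = 22.
Altair + Canopus: cost 7 + 2 = 9 ≤ 17, return 10 + 12 = 22.
Vega + Altair + Canopus: cost 6 + 7 + 2 = 15 ≤ 17, return 10 + 10 + 12 = 32.
Best is Vega, Altair, and Canopus with total return 32.

32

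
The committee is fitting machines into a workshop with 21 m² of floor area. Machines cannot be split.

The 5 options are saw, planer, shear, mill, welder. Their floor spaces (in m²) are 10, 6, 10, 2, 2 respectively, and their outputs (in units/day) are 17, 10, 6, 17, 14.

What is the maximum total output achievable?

This is a 0-1 knapsack instance.
saw + mill + welder: floor space 10 + 2 + 2 = 14 ≤ 21, output 17 + 17 + 14 = 48.
planer + shear + mill + welder: floor space 6 + 10 + 2 + 2 = 20 ≤ 21, output 10 + 6 + 17 + 14 = 47.
saw + planer + mill + welder: floor space 10 + 6 + 2 + 2 = 20 ≤ 21, output 17 + 10 + 17 + 14 = 58.
Best is saw, planer, mill, and welder with total output 58.

58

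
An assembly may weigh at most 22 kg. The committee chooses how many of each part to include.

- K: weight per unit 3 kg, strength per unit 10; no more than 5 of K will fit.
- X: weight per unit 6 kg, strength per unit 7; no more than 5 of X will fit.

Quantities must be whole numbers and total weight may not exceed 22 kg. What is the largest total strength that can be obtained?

This is a bounded integer knapsack.
5×K: weight 15 ≤ 22, strength 5·10 = 50.
5×K and 1×X: weight 21 ≤ 22, strength 5·10 + 1·7 = 57.
Best is 57.

57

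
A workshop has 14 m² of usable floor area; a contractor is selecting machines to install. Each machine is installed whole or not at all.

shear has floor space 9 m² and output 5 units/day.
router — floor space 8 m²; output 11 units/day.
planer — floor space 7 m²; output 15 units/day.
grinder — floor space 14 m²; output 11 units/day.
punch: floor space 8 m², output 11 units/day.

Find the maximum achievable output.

15

Allowing fractional choices, the relaxed optimum would be about 24.6, but machines are indivisible.
planer: floor space 7 ≤ 14, output 15.
router: floor space 8 ≤ 14, output 11.
Best is planer with total output 15.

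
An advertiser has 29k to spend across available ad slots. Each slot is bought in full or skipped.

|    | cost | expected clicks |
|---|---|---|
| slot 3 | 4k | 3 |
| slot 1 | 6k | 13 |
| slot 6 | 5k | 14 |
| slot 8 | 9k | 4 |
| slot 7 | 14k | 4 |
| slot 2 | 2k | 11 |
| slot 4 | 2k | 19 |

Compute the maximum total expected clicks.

64

Allowing fractional choices, the relaxed optimum would be about 64.3, but ad slots are indivisible.
slot 1 + slot 6 + slot 8 + slot 2 + slot 4: cost 6 + 5 + 9 + 2 + 2 = 24 ≤ 29, expected clicks 13 + 14 + 4 + 11 + 19 = 61.
slot 3 + slot 1 + slot 6 + slot 8 + slot 2 + slot 4: cost 4 + 6 + 5 + 9 + 2 + 2 = 28 ≤ 29, expected clicks 3 + 13 + 14 + 4 + 11 + 19 = 64.
Best is slot 3, slot 1, slot 6, slot 8, slot 2, and slot 4 with total expected clicks 64.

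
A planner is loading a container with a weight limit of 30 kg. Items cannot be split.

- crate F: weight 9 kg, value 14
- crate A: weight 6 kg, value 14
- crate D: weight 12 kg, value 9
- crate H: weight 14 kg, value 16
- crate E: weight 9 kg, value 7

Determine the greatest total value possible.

Allowing fractional choices, the relaxed optimum would be about 44.8, but items are indivisible.
crate A + crate H + crate E: weight 6 + 14 + 9 = 29 ≤ 30, value 14 + 16 + 7 = 37.
crate F + crate A + crate D: weight 9 + 6 + 12 = 27 ≤ 30, value 14 + 14 + 9 = 37.
crate F + crate A + crate H: weight 9 + 6 + 14 = 29 ≤ 30, value 14 + 14 + 16 = 44.
Best is crate F, crate A, and crate H with total value 44.

44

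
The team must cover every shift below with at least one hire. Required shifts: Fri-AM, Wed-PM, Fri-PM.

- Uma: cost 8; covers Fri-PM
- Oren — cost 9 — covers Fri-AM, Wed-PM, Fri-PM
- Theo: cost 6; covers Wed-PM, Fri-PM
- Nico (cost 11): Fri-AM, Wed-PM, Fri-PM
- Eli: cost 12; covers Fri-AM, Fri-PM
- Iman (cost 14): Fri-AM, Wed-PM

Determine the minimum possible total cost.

Oren alone covers Fri-AM, Wed-PM, Fri-PM — every shift.
Total cost: 9.
No cover costs less than 9.

9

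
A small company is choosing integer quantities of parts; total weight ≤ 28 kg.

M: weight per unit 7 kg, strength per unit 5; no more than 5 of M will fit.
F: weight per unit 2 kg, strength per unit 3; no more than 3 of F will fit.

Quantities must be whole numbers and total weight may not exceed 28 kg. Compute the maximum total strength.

3×M and 2×F: weight 25 ≤ 28, strength 3·5 + 2·3 = 21.
3×M and 3×F: weight 27 ≤ 28, strength 3·5 + 3·3 = 24.
Best is 24.

24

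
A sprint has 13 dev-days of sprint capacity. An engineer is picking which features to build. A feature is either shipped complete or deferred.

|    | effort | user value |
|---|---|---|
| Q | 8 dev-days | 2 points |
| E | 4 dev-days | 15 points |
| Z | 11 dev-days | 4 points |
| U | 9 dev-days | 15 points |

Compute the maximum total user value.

Q + E: effort 8 + 4 = 12 ≤ 13, user value 2 + 15 = 17.
E + U: effort 4 + 9 = 13 ≤ 13, user value 15 + 15 = 30.
E: effort 4 ≤ 13, user value 15.
Best is E and U with total user value 30.

30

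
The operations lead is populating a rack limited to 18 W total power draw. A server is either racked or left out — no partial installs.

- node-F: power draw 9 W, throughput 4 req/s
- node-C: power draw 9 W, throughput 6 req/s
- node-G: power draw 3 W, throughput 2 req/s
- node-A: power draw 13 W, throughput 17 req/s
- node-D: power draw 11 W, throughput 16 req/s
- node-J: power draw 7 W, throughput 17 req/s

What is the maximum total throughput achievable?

33

Take node-D and node-J: power draw 11 + 7 = 18 ≤ 18, throughput 16 + 17 = 33.
No other feasible combination does better.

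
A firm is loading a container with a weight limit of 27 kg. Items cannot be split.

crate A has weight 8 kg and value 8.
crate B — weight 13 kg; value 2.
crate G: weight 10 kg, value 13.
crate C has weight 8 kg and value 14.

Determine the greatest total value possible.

35

Take crate A, crate G, and crate C: weight 8 + 10 + 8 = 26 ≤ 27, value 8 + 13 + 14 = 35.
No other feasible combination does better.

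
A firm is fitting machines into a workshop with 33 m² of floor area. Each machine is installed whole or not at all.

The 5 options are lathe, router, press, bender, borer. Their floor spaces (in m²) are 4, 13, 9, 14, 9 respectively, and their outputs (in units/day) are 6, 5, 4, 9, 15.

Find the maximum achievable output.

This is an integer program with binary decision variables.
lathe + router + borer: floor space 4 + 13 + 9 = 26 ≤ 33, output 6 + 5 + 15 = 26.
lathe + bender + borer: floor space 4 + 14 + 9 = 27 ≤ 33, output 6 + 9 + 15 = 30.
press + bender + borer: floor space 9 + 14 + 9 = 32 ≤ 33, output 4 + 9 + 15 = 28.
Best is lathe, bender, and borer with total output 30.

30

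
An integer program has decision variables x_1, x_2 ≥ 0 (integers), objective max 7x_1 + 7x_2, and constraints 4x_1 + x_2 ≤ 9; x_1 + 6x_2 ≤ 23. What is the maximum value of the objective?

28

The continuous relaxation peaks at (1.35, 3.61) with value 34.70; rounding to a feasible lattice point costs some objective.
(x_1,x_2)=(1,3): 4·1+1·3=7≤9, 1·1+6·3=19≤23, objective 28.
(x_1,x_2)=(1,2): 4·1+1·2=6≤9, 1·1+6·2=13≤23, objective 21.
(x_1,x_2)=(0,3): 4·0+1·3=3≤9, 1·0+6·3=18≤23, objective 21.
The best lattice point is (1,3), giving 28.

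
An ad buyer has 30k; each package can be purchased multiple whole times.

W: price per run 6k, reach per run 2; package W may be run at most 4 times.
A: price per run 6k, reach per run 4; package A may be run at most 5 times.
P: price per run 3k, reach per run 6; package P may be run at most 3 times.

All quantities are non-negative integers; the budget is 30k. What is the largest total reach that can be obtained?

30

4×A and 2×P: price 30 ≤ 30, reach 4·4 + 2·6 = 28.
3×A and 3×P: price 27 ≤ 30, reach 3·4 + 3·6 = 30.
Best is 30.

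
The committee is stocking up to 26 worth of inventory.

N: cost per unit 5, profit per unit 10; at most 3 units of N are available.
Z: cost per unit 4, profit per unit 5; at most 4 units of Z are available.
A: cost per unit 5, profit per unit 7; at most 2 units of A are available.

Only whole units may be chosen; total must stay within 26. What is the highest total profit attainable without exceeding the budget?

44

This is a bounded integer knapsack.
3×N and 2×A: cost 25 ≤ 26, profit 3·10 + 2·7 = 44.
3×N, 1×Z, and 1×A: cost 24 ≤ 26, profit 3·10 + 1·5 + 1·7 = 42.
Best is 44.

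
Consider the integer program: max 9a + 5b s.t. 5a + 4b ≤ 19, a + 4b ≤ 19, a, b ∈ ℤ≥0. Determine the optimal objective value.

Relaxing integrality, the LP optimum is 34.20 at (a,b) = (3.8, 0), which is not an integer point.
(a,b)=(3,1): 5·3+4·1=19≤19, 1·3+4·1=7≤19, objective 32.
(a,b)=(2,2): 5·2+4·2=18≤19, 1·2+4·2=10≤19, objective 28.
(a,b)=(3,0): 5·3+4·0=15≤19, 1·3+4·0=3≤19, objective 27.
(a,b)=(2,1): 5·2+4·1=14≤19, 1·2+4·1=6≤19, objective 23.
No feasible integer point exceeds 32.

32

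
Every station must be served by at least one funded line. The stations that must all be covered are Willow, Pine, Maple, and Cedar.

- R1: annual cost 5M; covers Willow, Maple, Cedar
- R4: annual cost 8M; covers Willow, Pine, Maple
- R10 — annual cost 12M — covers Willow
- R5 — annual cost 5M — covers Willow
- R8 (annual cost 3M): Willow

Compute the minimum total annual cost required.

Choose R1 and R4: together they cover Willow, Pine, Maple, Cedar — every station.
Total annual cost: 5 + 8 = 13.
No cover costs less than 13.

13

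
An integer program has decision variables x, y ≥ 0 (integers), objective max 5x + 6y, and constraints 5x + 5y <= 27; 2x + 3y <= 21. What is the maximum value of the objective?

30

(x,y)=(0,5) is feasible, giving 30.
(x,y)=(1,4) is feasible, giving 29.
(x,y)=(0,4) is feasible, giving 24.
Maximum is 30 at (x,y)=(0,5).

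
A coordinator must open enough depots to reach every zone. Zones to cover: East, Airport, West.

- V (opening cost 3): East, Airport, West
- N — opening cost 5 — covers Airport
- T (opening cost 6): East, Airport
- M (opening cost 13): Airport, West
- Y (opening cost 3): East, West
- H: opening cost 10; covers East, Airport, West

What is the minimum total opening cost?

This is an integer covering problem.
V alone covers East, Airport, West — every zone.
Total opening cost: 3.
No cover costs less than 3.

3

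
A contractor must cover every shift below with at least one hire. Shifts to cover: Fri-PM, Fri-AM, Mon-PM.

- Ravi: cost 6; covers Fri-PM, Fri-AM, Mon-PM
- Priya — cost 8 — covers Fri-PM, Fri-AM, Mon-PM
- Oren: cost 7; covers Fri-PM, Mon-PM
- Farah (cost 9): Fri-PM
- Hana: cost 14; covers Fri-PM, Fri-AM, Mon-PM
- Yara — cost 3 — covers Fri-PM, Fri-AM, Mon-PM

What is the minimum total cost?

Yara alone covers Fri-PM, Fri-AM, Mon-PM — every shift.
Total cost: 3.
No cover costs less than 3.

3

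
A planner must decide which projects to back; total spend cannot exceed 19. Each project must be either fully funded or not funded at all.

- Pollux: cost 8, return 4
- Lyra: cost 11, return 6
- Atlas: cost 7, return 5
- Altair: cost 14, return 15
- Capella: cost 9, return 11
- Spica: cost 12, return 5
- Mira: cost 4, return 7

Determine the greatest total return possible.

Allowing fractional choices, the relaxed optimum would be about 24.4, but projects are indivisible.
Altair + Mira: cost 14 + 4 = 18 ≤ 19, return 15 + 7 = 22.
Capella + Mira: cost 9 + 4 = 13 ≤ 19, return 11 + 7 = 18.
Best is Altair and Mira with total return 22.

22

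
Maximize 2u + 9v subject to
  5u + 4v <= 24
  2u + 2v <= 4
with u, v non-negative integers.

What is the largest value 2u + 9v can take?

(u,v)=(0,2): 5·0+4·2=8≤24, 2·0+2·2=4≤4, objective 18.
(u,v)=(1,1): 5·1+4·1=9≤24, 2·1+2·1=4≤4, objective 11.
(u,v)=(0,1): 5·0+4·1=4≤24, 2·0+2·1=2≤4, objective 9.
Maximum is 18 at (u,v)=(0,2).

18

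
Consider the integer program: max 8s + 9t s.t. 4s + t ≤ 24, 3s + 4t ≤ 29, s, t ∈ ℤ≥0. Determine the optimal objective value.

Relaxing integrality, the LP optimum is 71.69 at (s,t) = (5.15, 3.38), which is not an integer point.
(s,t)=(3,5): 4·3+1·5=17≤24, 3·3+4·5=29≤29, objective 69.
(s,t)=(4,4): 4·4+1·4=20≤24, 3·4+4·4=28≤29, objective 68.
(s,t)=(5,3): 4·5+1·3=23≤24, 3·5+4·3=27≤29, objective 67.
Maximum is 69 at (s,t)=(3,5).

69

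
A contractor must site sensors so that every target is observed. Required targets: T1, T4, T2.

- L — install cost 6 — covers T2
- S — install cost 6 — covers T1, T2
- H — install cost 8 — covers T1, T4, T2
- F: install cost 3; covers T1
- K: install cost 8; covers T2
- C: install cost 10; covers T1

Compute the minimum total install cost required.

This is an integer covering problem.
H alone covers T1, T4, T2 — every target.
Total install cost: 8.
No cover costs less than 8.

8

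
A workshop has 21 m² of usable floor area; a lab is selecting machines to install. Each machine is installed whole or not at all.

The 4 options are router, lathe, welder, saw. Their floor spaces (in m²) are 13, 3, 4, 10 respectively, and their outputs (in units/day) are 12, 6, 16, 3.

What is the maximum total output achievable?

34

Take router, lathe, and welder: floor space 13 + 3 + 4 = 20 ≤ 21, output 12 + 6 + 16 = 34.
No other feasible combination does better.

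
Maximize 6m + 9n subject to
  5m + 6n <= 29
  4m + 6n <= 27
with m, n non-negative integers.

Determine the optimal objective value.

(m,n)=(2,3) is feasible, giving 39.
(m,n)=(0,4) is feasible, giving 36.
Maximum is 39 at (m,n)=(2,3).

39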